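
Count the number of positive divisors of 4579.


4579 = 19^1 × 241^1
d(4579) = (1+1) × (1+1) = 4

4 divisors


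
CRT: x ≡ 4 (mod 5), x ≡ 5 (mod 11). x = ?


M = 5*11 = 55
M1 = M/5 = 11, M2 = M/11 = 5
M1^(-1) mod 5 = 1, M2^(-1) mod 11 = 9
x = 4*11*1 + 5*5*9 = 269
269 mod 55 = 49
Check: 49 mod 5 = 4 ✓, 49 mod 11 = 5 ✓

x ≡ 49 (mod 55)


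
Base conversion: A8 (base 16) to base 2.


A8 (base 16) = 168 (decimal)
168 (decimal) = 10101000 (base 2)


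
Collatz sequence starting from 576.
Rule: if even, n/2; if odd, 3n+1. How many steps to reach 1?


576 → 288 → 144 → 72 → 36 → 18 → 9 → 28 → 14 → 7 → 22 → 11 → 34 → 17 → 52 → 26 → 13 → 40 → 20 → 10 → 5 → 16 → 8 → 4 → 2 → 1
Total steps = 25

25 steps


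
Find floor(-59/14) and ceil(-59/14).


-59/14 = -4.2143
floor = -5
ceil = -4

floor = -5, ceil = -4


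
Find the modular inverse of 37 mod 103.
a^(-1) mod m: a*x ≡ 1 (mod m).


Use the extended Euclidean algorithm on (103, 37); each row r = 103*s + 37*t:
r=103, s=1, t=0
r=37, s=0, t=1
q=2: r=29, s=1, t=-2   [103*(1) + 37*(-2) = 29]
q=1: r=8, s=-1, t=3   [103*(-1) + 37*(3) = 8]
q=3: r=5, s=4, t=-11   [103*(4) + 37*(-11) = 5]
q=1: r=3, s=-5, t=14   [103*(-5) + 37*(14) = 3]
q=1: r=2, s=9, t=-25   [103*(9) + 37*(-25) = 2]
q=1: r=1, s=-14, t=39   [103*(-14) + 37*(39) = 1]
q=2: r=0, s=37, t=-103   [103*(37) + 37*(-103) = 0]
GCD = 1 with t = 39, so 37*(39) ≡ 1 (mod 103)
Inverse = 39 mod 103 = 39
Check: 37 * 39 = 1443 ≡ 1 (mod 103)

37^(-1) ≡ 39 (mod 103)


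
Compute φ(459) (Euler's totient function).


459 = 3^3 × 17
Prime factors: 3, 17
φ(459) = 459 × (1-1/3) × (1-1/17)
= 459 × 2/3 × 16/17 = 288

φ(459) = 288


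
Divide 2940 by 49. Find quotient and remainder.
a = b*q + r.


2940 = 49 * 60 + 0
Check: 2940 + 0 = 2940

q = 60, r = 0


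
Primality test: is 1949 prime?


Check divisors up to sqrt(1949) = 44.1475
No divisors found.
1949 is prime.

Yes, 1949 is prime


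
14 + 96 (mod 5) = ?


14 + 96 = 110
110 mod 5 = 0


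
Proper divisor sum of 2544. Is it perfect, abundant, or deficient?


Proper divisors: 1, 2, 3, 4, 6, 8, 12, 16, 24, 48, 53, 106, 159, 212, 318, 424, 636, 848, 1272
Sum = 1 + 2 + 3 + 4 + 6 + 8 + 12 + 16 + 24 + 48 + 53 + 106 + 159 + 212 + 318 + 424 + 636 + 848 + 1272 = 4152
4152 > 2544 → abundant

s(2544) = 4152 (abundant)


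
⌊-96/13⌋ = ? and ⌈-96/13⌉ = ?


-96/13 = -7.3846
floor = -8
ceil = -7

floor = -8, ceil = -7


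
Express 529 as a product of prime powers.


529 / 23 = 23
23 / 23 = 1
529 = 23^2


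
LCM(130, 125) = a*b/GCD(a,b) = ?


GCD(130, 125) = 5
LCM = 130*125/5 = 16250/5 = 3250

LCM = 3250


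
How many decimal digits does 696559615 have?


696559615 has 9 digits in base 10
floor(log10(696559615)) + 1 = floor(8.8430) + 1 = 9

9 digits (base 10)


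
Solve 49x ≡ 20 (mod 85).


GCD(49, 85) = 1, unique solution
a^(-1) mod 85 = 59
x = 59 * 20 mod 85 = 75

x ≡ 75 (mod 85)


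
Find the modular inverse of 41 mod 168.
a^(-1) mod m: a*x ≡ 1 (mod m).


Use the extended Euclidean algorithm on (168, 41); each row r = 168*s + 41*t:
r=168, s=1, t=0
r=41, s=0, t=1
q=4: r=4, s=1, t=-4   [168*(1) + 41*(-4) = 4]
q=10: r=1, s=-10, t=41   [168*(-10) + 41*(41) = 1]
q=4: r=0, s=41, t=-168   [168*(41) + 41*(-168) = 0]
GCD = 1 with t = 41, so 41*(41) ≡ 1 (mod 168)
Inverse = 41 mod 168 = 41
Check: 41 * 41 = 1681 ≡ 1 (mod 168)

41^(-1) ≡ 41 (mod 168)


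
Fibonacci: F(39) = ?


Sequence: 1, 1, 2, 3, 5, 8, 13, 21, 34, 55, 89, 144, 233, 377, 610, 987, 1597, 2584, 4181, 6765, 10946, 17711, 28657, 46368, 75025, 121393, 196418, 317811, 514229, 832040, 1346269, 2178309, 3524578, 5702887, 9227465, 14930352, 24157817, 39088169, 63245986
F(39) = 63245986


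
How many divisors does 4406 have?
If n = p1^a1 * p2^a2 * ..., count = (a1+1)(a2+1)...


4406 = 2^1 × 2203^1
d(4406) = (1+1) × (1+1) = 4

4 divisors


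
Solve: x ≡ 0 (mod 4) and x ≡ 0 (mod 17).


M = 4*17 = 68
M1 = M/4 = 17, M2 = M/17 = 4
M1^(-1) mod 4 = 1, M2^(-1) mod 17 = 13
x = 0*17*1 + 0*4*13 = 0
0 mod 68 = 0
Check: 0 mod 4 = 0 ✓, 0 mod 17 = 0 ✓

x ≡ 0 (mod 68)


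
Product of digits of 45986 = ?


4 × 5 × 9 × 8 × 6 = 8640


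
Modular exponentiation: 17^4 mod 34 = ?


17^1 mod 34 = 17
17^2 mod 34 = 17
17^3 mod 34 = 17
17^4 mod 34 = 17


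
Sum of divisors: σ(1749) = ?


Divisors of 1749: 1, 3, 11, 33, 53, 159, 583, 1749
Sum = 1 + 3 + 11 + 33 + 53 + 159 + 583 + 1749 = 2592

σ(1749) = 2592


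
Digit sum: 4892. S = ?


4 + 8 + 9 + 2 = 23


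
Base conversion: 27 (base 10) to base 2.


27 (base 10) = 27 (decimal)
27 (decimal) = 11011 (base 2)


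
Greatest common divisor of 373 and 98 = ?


373 = 3 * 98 + 79
98 = 1 * 79 + 19
79 = 4 * 19 + 3
19 = 6 * 3 + 1
3 = 3 * 1 + 0
GCD = 1


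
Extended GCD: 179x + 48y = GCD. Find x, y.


Tabular extended Euclidean (each row: r = 179*s + 48*t):
r=179, s=1, t=0
r=48, s=0, t=1
q=3: r=35, s=1, t=-3   [179*(1) + 48*(-3) = 35]
q=1: r=13, s=-1, t=4   [179*(-1) + 48*(4) = 13]
q=2: r=9, s=3, t=-11   [179*(3) + 48*(-11) = 9]
q=1: r=4, s=-4, t=15   [179*(-4) + 48*(15) = 4]
q=2: r=1, s=11, t=-41   [179*(11) + 48*(-41) = 1]
q=4: r=0, s=-48, t=179   [179*(-48) + 48*(179) = 0]
GCD = 1; from the row with r=1: x=11, y=-41
Check: 179*(11) + 48*(-41) = 1969 - 1968 = 1

GCD = 1, x = 11, y = -41


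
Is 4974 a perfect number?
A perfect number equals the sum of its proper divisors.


Proper divisors of 4974: 1, 2, 3, 6, 829, 1658, 2487
Sum = 1 + 2 + 3 + 6 + 829 + 1658 + 2487 = 4986

No, 4974 is not perfect (4986 ≠ 4974)


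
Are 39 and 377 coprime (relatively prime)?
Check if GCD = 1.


Euclidean algorithm:
377 = 9 * 39 + 26
39 = 1 * 26 + 13
26 = 2 * 13 + 0
GCD(39, 377) = 13

No, not coprime (GCD = 13)


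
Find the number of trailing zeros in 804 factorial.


floor(804/5) = 160
floor(804/25) = 32
floor(804/125) = 6
floor(804/625) = 1
Total = 199

199 trailing zeros


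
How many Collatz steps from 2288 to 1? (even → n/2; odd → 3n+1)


2288 → 1144 → 572 → 286 → 143 → 430 → 215 → 646 → 323 → 970 → 485 → 1456 → 728 → 364 → 182 → 91 → 274 → 137 → 412 → 206 → 103 → 310 → 155 → 466 → 233 → 700 → 350 → 175 → 526 → 263 → 790 → 395 → 1186 → 593 → 1780 → 890 → 445 → 1336 → 668 → 334 → 167 → 502 → 251 → 754 → 377 → 1132 → 566 → 283 → 850 → 425 → 1276 → 638 → 319 → 958 → 479 → 1438 → 719 → 2158 → 1079 → 3238 → 1619 → 4858 → 2429 → 7288 → 3644 → 1822 → 911 → 2734 → 1367 → 4102 → 2051 → 6154 → 3077 → 9232 → 4616 → 2308 → 1154 → 577 → 1732 → 866 → 433 → 1300 → 650 → 325 → 976 → 488 → 244 → 122 → 61 → 184 → 92 → 46 → 23 → 70 → 35 → 106 → 53 → 160 → 80 → 40 → 20 → 10 → 5 → 16 → 8 → 4 → 2 → 1
Total steps = 107

107 steps


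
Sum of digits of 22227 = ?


2 + 2 + 2 + 2 + 7 = 15


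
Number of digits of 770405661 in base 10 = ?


770405661 has 9 digits in base 10
floor(log10(770405661)) + 1 = floor(8.8867) + 1 = 9

9 digits (base 10)


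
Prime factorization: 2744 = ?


2744 / 2 = 1372
1372 / 2 = 686
686 / 2 = 343
343 / 7 = 49
49 / 7 = 7
7 / 7 = 1
2744 = 2^3 × 7^3


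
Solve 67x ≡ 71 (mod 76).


GCD(67, 76) = 1, unique solution
a^(-1) mod 76 = 59
x = 59 * 71 mod 76 = 9

x ≡ 9 (mod 76)


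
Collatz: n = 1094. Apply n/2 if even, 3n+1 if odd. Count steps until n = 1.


1094 → 547 → 1642 → 821 → 2464 → 1232 → 616 → 308 → 154 → 77 → 232 → 116 → 58 → 29 → 88 → 44 → 22 → 11 → 34 → 17 → 52 → 26 → 13 → 40 → 20 → 10 → 5 → 16 → 8 → 4 → 2 → 1
Total steps = 31

31 steps


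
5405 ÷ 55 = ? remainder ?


5405 = 55 * 98 + 15
Check: 5390 + 15 = 5405

q = 98, r = 15


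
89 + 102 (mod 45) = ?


89 + 102 = 191
191 mod 45 = 11


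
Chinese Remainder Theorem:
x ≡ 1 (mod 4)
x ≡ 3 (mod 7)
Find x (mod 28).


M = 4*7 = 28
M1 = M/4 = 7, M2 = M/7 = 4
M1^(-1) mod 4 = 3, M2^(-1) mod 7 = 2
x = 1*7*3 + 3*4*2 = 45
45 mod 28 = 17
Check: 17 mod 4 = 1 ✓, 17 mod 7 = 3 ✓

x ≡ 17 (mod 28)


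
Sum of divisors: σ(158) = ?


Divisors of 158: 1, 2, 79, 158
Sum = 1 + 2 + 79 + 158 = 240

σ(158) = 240


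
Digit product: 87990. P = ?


8 × 7 × 9 × 9 × 0 = 0


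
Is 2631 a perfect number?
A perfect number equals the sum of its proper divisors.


Proper divisors of 2631: 1, 3, 877
Sum = 1 + 3 + 877 = 881

No, 2631 is not perfect (881 ≠ 2631)


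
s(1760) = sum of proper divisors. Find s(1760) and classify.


Proper divisors: 1, 2, 4, 5, 8, 10, 11, 16, 20, 22, 32, 40, 44, 55, 80, 88, 110, 160, 176, 220, 352, 440, 880
Sum = 1 + 2 + 4 + 5 + 8 + 10 + 11 + 16 + 20 + 22 + 32 + 40 + 44 + 55 + 80 + 88 + 110 + 160 + 176 + 220 + 352 + 440 + 880 = 2776
2776 > 1760 → abundant

s(1760) = 2776 (abundant)


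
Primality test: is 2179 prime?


Check divisors up to sqrt(2179) = 46.6798
No divisors found.
2179 is prime.

Yes, 2179 is prime


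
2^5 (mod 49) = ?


2^1 mod 49 = 2
2^2 mod 49 = 4
2^3 mod 49 = 8
2^4 mod 49 = 16
2^5 mod 49 = 32


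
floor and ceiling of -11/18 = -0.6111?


-11/18 = -0.6111
floor = -1
ceil = 0

floor = -1, ceil = 0


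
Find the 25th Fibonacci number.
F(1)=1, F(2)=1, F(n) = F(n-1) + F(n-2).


Sequence: 1, 1, 2, 3, 5, 8, 13, 21, 34, 55, 89, 144, 233, 377, 610, 987, 1597, 2584, 4181, 6765, 10946, 17711, 28657, 46368, 75025
F(25) = 75025


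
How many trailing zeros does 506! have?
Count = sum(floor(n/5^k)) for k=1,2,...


floor(506/5) = 101
floor(506/25) = 20
floor(506/125) = 4
Total = 125

125 trailing zeros


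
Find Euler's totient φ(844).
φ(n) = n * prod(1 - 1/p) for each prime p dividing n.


844 = 2^2 × 211
Prime factors: 2, 211
φ(844) = 844 × (1-1/2) × (1-1/211)
= 844 × 1/2 × 210/211 = 420

φ(844) = 420


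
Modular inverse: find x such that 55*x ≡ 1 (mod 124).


Use the extended Euclidean algorithm on (124, 55); each row r = 124*s + 55*t:
r=124, s=1, t=0
r=55, s=0, t=1
q=2: r=14, s=1, t=-2   [124*(1) + 55*(-2) = 14]
q=3: r=13, s=-3, t=7   [124*(-3) + 55*(7) = 13]
q=1: r=1, s=4, t=-9   [124*(4) + 55*(-9) = 1]
q=13: r=0, s=-55, t=124   [124*(-55) + 55*(124) = 0]
GCD = 1 with t = -9, so 55*(-9) ≡ 1 (mod 124)
Inverse = -9 mod 124 = 115
Check: 55 * 115 = 6325 ≡ 1 (mod 124)

55^(-1) ≡ 115 (mod 124)


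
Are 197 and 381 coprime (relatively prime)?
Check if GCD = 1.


Euclidean algorithm:
381 = 1 * 197 + 184
197 = 1 * 184 + 13
184 = 14 * 13 + 2
13 = 6 * 2 + 1
2 = 2 * 1 + 0
GCD(197, 381) = 1

Yes, coprime (GCD = 1)


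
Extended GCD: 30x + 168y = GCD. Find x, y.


Tabular extended Euclidean (each row: r = 30*s + 168*t):
r=30, s=1, t=0
r=168, s=0, t=1
q=0: r=30, s=1, t=0   [30*(1) + 168*(0) = 30]
q=5: r=18, s=-5, t=1   [30*(-5) + 168*(1) = 18]
q=1: r=12, s=6, t=-1   [30*(6) + 168*(-1) = 12]
q=1: r=6, s=-11, t=2   [30*(-11) + 168*(2) = 6]
q=2: r=0, s=28, t=-5   [30*(28) + 168*(-5) = 0]
GCD = 6; from the row with r=6: x=-11, y=2
Check: 30*(-11) + 168*(2) = -330 + 336 = 6

GCD = 6, x = -11, y = 2


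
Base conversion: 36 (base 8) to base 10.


36 (base 8) = 30 (decimal)
30 (decimal) = 30 (base 10)


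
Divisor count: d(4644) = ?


4644 = 2^2 × 3^3 × 43^1
d(4644) = (2+1) × (3+1) × (1+1) = 24

24 divisors


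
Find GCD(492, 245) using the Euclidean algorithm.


492 = 2 * 245 + 2
245 = 122 * 2 + 1
2 = 2 * 1 + 0
GCD = 1


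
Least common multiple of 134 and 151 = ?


GCD(134, 151) = 1
LCM = 134*151/1 = 20234/1 = 20234

LCM = 20234


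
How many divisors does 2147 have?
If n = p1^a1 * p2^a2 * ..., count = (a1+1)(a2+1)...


2147 = 19^1 × 113^1
d(2147) = (1+1) × (1+1) = 4

4 divisors


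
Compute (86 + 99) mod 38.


86 + 99 = 185
185 mod 38 = 33


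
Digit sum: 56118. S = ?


5 + 6 + 1 + 1 + 8 = 21


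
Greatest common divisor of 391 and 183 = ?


391 = 2 * 183 + 25
183 = 7 * 25 + 8
25 = 3 * 8 + 1
8 = 8 * 1 + 0
GCD = 1


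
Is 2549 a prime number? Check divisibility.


Check divisors up to sqrt(2549) = 50.4876
No divisors found.
2549 is prime.

Yes, 2549 is prime


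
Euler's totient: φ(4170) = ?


4170 = 2 × 3 × 5 × 139
Prime factors: 2, 3, 5, 139
φ(4170) = 4170 × (1-1/2) × (1-1/3) × (1-1/5) × (1-1/139)
= 4170 × 1/2 × 2/3 × 4/5 × 138/139 = 1104

φ(4170) = 1104


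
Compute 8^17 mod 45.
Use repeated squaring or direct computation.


8^1 mod 45 = 8
8^2 mod 45 = 19
8^3 mod 45 = 17
8^4 mod 45 = 1
8^5 mod 45 = 8
8^6 mod 45 = 19
8^7 mod 45 = 17
8^8 mod 45 = 1
8^9 mod 45 = 8
8^10 mod 45 = 19
8^11 mod 45 = 17
8^12 mod 45 = 1
8^13 mod 45 = 8
8^14 mod 45 = 19
8^15 mod 45 = 17
8^16 mod 45 = 1
8^17 mod 45 = 8


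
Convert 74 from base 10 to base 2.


74 (base 10) = 74 (decimal)
74 (decimal) = 1001010 (base 2)


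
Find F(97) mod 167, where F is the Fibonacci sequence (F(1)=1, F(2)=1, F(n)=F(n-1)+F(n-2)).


F(k) mod 167 for k=1..97:
1, 1, 2, 3, 5, 8, 13, 21, 34, 55, 89, 144, 66, 43, 109, 152, 94, 79, 6, 85, 91, 9, 100, 109, 42, 151, 26, 10, 36, 46, 82, 128, 43, 4, 47, 51, 98, 149, 80, 62, 142, 37, 12, 49, 61, 110, 4, 114, 118, 65, 16, 81, 97, 11, 108, 119, 60, 12, 72, 84, 156, 73, 62, 135, 30, 165, 28, 26, 54, 80, 134, 47, 14, 61, 75, 136, 44, 13, 57, 70, 127, 30, 157, 20, 10, 30, 40, 70, 110, 13, 123, 136, 92, 61, 153, 47, 33
F(97) mod 167 = 33


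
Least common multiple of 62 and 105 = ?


GCD(62, 105) = 1
LCM = 62*105/1 = 6510/1 = 6510

LCM = 6510


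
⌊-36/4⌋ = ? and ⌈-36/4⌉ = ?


-36/4 = -9.0000
floor = -9
ceil = -9

floor = -9, ceil = -9


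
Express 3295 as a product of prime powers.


3295 / 5 = 659
659 / 659 = 1
3295 = 5 × 659


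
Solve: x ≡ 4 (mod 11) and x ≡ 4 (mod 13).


M = 11*13 = 143
M1 = M/11 = 13, M2 = M/13 = 11
M1^(-1) mod 11 = 6, M2^(-1) mod 13 = 6
x = 4*13*6 + 4*11*6 = 576
576 mod 143 = 4
Check: 4 mod 11 = 4 ✓, 4 mod 13 = 4 ✓

x ≡ 4 (mod 143)


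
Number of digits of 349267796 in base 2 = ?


349267796 in base 2 = 10100110100010110011101010100
Number of digits = 29

29 digits (base 2)


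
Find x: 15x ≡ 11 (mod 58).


GCD(15, 58) = 1, unique solution
a^(-1) mod 58 = 31
x = 31 * 11 mod 58 = 51

x ≡ 51 (mod 58)


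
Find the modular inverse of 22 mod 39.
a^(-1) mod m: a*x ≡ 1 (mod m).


Use the extended Euclidean algorithm on (39, 22); each row r = 39*s + 22*t:
r=39, s=1, t=0
r=22, s=0, t=1
q=1: r=17, s=1, t=-1   [39*(1) + 22*(-1) = 17]
q=1: r=5, s=-1, t=2   [39*(-1) + 22*(2) = 5]
q=3: r=2, s=4, t=-7   [39*(4) + 22*(-7) = 2]
q=2: r=1, s=-9, t=16   [39*(-9) + 22*(16) = 1]
q=2: r=0, s=22, t=-39   [39*(22) + 22*(-39) = 0]
GCD = 1 with t = 16, so 22*(16) ≡ 1 (mod 39)
Inverse = 16 mod 39 = 16
Check: 22 * 16 = 352 ≡ 1 (mod 39)

22^(-1) ≡ 16 (mod 39)


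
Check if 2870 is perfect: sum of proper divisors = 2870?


Proper divisors of 2870: 1, 2, 5, 7, 10, 14, 35, 41, 70, 82, 205, 287, 410, 574, 1435
Sum = 1 + 2 + 5 + 7 + 10 + 14 + 35 + 41 + 70 + 82 + 205 + 287 + 410 + 574 + 1435 = 3178

No, 2870 is not perfect (3178 ≠ 2870)


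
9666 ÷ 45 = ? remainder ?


9666 = 45 * 214 + 36
Check: 9630 + 36 = 9666

q = 214, r = 36


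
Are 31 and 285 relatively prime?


Euclidean algorithm:
285 = 9 * 31 + 6
31 = 5 * 6 + 1
6 = 6 * 1 + 0
GCD(31, 285) = 1

Yes, coprime (GCD = 1)


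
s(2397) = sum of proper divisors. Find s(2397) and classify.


Proper divisors: 1, 3, 17, 47, 51, 141, 799
Sum = 1 + 3 + 17 + 47 + 51 + 141 + 799 = 1059
1059 < 2397 → deficient

s(2397) = 1059 (deficient)


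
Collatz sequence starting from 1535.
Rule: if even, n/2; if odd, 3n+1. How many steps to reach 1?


1535 → 4606 → 2303 → 6910 → 3455 → 10366 → 5183 → 15550 → 7775 → 23326 → 11663 → 34990 → 17495 → 52486 → 26243 → 78730 → 39365 → 118096 → 59048 → 29524 → 14762 → 7381 → 22144 → 11072 → 5536 → 2768 → 1384 → 692 → 346 → 173 → 520 → 260 → 130 → 65 → 196 → 98 → 49 → 148 → 74 → 37 → 112 → 56 → 28 → 14 → 7 → 22 → 11 → 34 → 17 → 52 → 26 → 13 → 40 → 20 → 10 → 5 → 16 → 8 → 4 → 2 → 1
Total steps = 60

60 steps


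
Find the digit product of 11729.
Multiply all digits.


1 × 1 × 7 × 2 × 9 = 126


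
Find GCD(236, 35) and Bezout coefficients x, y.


Tabular extended Euclidean (each row: r = 236*s + 35*t):
r=236, s=1, t=0
r=35, s=0, t=1
q=6: r=26, s=1, t=-6   [236*(1) + 35*(-6) = 26]
q=1: r=9, s=-1, t=7   [236*(-1) + 35*(7) = 9]
q=2: r=8, s=3, t=-20   [236*(3) + 35*(-20) = 8]
q=1: r=1, s=-4, t=27   [236*(-4) + 35*(27) = 1]
q=8: r=0, s=35, t=-236   [236*(35) + 35*(-236) = 0]
GCD = 1; from the row with r=1: x=-4, y=27
Check: 236*(-4) + 35*(27) = -944 + 945 = 1

GCD = 1, x = -4, y = 27


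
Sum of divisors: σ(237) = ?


Divisors of 237: 1, 3, 79, 237
Sum = 1 + 3 + 79 + 237 = 320

σ(237) = 320


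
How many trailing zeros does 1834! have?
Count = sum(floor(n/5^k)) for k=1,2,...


floor(1834/5) = 366
floor(1834/25) = 73
floor(1834/125) = 14
floor(1834/625) = 2
Total = 455

455 trailing zeros


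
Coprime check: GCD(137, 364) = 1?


Euclidean algorithm:
364 = 2 * 137 + 90
137 = 1 * 90 + 47
90 = 1 * 47 + 43
47 = 1 * 43 + 4
43 = 10 * 4 + 3
4 = 1 * 3 + 1
3 = 3 * 1 + 0
GCD(137, 364) = 1

Yes, coprime (GCD = 1)


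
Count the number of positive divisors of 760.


760 = 2^3 × 5^1 × 19^1
d(760) = (3+1) × (1+1) × (1+1) = 16

16 divisors


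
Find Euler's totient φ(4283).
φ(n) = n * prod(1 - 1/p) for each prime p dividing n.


4283 = 4283
Prime factors: 4283
φ(4283) = 4283 × (1-1/4283)
= 4283 × 4282/4283 = 4282

φ(4283) = 4282


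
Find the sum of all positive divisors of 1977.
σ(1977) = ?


Divisors of 1977: 1, 3, 659, 1977
Sum = 1 + 3 + 659 + 1977 = 2640

σ(1977) = 2640


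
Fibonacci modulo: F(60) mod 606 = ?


F(k) mod 606 for k=1..60:
1, 1, 2, 3, 5, 8, 13, 21, 34, 55, 89, 144, 233, 377, 4, 381, 385, 160, 545, 99, 38, 137, 175, 312, 487, 193, 74, 267, 341, 2, 343, 345, 82, 427, 509, 330, 233, 563, 190, 147, 337, 484, 215, 93, 308, 401, 103, 504, 1, 505, 506, 405, 305, 104, 409, 513, 316, 223, 539, 156
F(60) mod 606 = 156


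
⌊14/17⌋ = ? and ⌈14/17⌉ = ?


14/17 = 0.8235
floor = 0
ceil = 1

floor = 0, ceil = 1


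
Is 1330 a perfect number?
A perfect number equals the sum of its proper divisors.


Proper divisors of 1330: 1, 2, 5, 7, 10, 14, 19, 35, 38, 70, 95, 133, 190, 266, 665
Sum = 1 + 2 + 5 + 7 + 10 + 14 + 19 + 35 + 38 + 70 + 95 + 133 + 190 + 266 + 665 = 1550

No, 1330 is not perfect (1550 ≠ 1330)


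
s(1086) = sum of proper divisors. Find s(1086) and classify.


Proper divisors: 1, 2, 3, 6, 181, 362, 543
Sum = 1 + 2 + 3 + 6 + 181 + 362 + 543 = 1098
1098 > 1086 → abundant

s(1086) = 1098 (abundant)


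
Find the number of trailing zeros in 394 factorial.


floor(394/5) = 78
floor(394/25) = 15
floor(394/125) = 3
Total = 96

96 trailing zeros


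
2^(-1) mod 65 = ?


Use the extended Euclidean algorithm on (65, 2); each row r = 65*s + 2*t:
r=65, s=1, t=0
r=2, s=0, t=1
q=32: r=1, s=1, t=-32   [65*(1) + 2*(-32) = 1]
q=2: r=0, s=-2, t=65   [65*(-2) + 2*(65) = 0]
GCD = 1 with t = -32, so 2*(-32) ≡ 1 (mod 65)
Inverse = -32 mod 65 = 33
Check: 2 * 33 = 66 ≡ 1 (mod 65)

2^(-1) ≡ 33 (mod 65)


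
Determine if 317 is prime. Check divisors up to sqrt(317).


Check divisors up to sqrt(317) = 17.8045
No divisors found.
317 is prime.

Yes, 317 is prime


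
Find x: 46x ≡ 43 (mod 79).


GCD(46, 79) = 1, unique solution
a^(-1) mod 79 = 67
x = 67 * 43 mod 79 = 37

x ≡ 37 (mod 79)


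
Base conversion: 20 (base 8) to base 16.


20 (base 8) = 16 (decimal)
16 (decimal) = 10 (base 16)


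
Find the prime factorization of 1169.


1169 / 7 = 167
167 / 167 = 1
1169 = 7 × 167


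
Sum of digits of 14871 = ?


1 + 4 + 8 + 7 + 1 = 21


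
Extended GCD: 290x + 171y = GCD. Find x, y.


Tabular extended Euclidean (each row: r = 290*s + 171*t):
r=290, s=1, t=0
r=171, s=0, t=1
q=1: r=119, s=1, t=-1   [290*(1) + 171*(-1) = 119]
q=1: r=52, s=-1, t=2   [290*(-1) + 171*(2) = 52]
q=2: r=15, s=3, t=-5   [290*(3) + 171*(-5) = 15]
q=3: r=7, s=-10, t=17   [290*(-10) + 171*(17) = 7]
q=2: r=1, s=23, t=-39   [290*(23) + 171*(-39) = 1]
q=7: r=0, s=-171, t=290   [290*(-171) + 171*(290) = 0]
GCD = 1; from the row with r=1: x=23, y=-39
Check: 290*(23) + 171*(-39) = 6670 - 6669 = 1

GCD = 1, x = 23, y = -39


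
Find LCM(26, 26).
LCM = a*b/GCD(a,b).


GCD(26, 26) = 26
LCM = 26*26/26 = 676/26 = 26

LCM = 26


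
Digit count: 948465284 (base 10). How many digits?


948465284 has 9 digits in base 10
floor(log10(948465284)) + 1 = floor(8.9770) + 1 = 9

9 digits (base 10)


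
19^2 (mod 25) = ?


19^1 mod 25 = 19
19^2 mod 25 = 11


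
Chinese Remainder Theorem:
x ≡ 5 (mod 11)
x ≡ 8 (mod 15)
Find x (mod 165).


M = 11*15 = 165
M1 = M/11 = 15, M2 = M/15 = 11
M1^(-1) mod 11 = 3, M2^(-1) mod 15 = 11
x = 5*15*3 + 8*11*11 = 1193
1193 mod 165 = 38
Check: 38 mod 11 = 5 ✓, 38 mod 15 = 8 ✓

x ≡ 38 (mod 165)


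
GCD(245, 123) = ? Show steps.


245 = 1 * 123 + 122
123 = 1 * 122 + 1
122 = 122 * 1 + 0
GCD = 1


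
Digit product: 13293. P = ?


1 × 3 × 2 × 9 × 3 = 162


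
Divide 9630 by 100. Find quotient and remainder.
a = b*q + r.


9630 = 100 * 96 + 30
Check: 9600 + 30 = 9630

q = 96, r = 30


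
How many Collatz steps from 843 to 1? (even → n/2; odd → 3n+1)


843 → 2530 → 1265 → 3796 → 1898 → 949 → 2848 → 1424 → 712 → 356 → 178 → 89 → 268 → 134 → 67 → 202 → 101 → 304 → 152 → 76 → 38 → 19 → 58 → 29 → 88 → 44 → 22 → 11 → 34 → 17 → 52 → 26 → 13 → 40 → 20 → 10 → 5 → 16 → 8 → 4 → 2 → 1
Total steps = 41

41 steps


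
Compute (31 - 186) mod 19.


31 - 186 = -155
-155 mod 19 = 16


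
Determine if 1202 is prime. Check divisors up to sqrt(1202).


1202 / 2 = 601 (exact division)
1202 is NOT prime.

No, 1202 is not prime


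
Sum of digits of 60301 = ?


6 + 0 + 3 + 0 + 1 = 10


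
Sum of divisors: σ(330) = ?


Divisors of 330: 1, 2, 3, 5, 6, 10, 11, 15, 22, 30, 33, 55, 66, 110, 165, 330
Sum = 1 + 2 + 3 + 5 + 6 + 10 + 11 + 15 + 22 + 30 + 33 + 55 + 66 + 110 + 165 + 330 = 864

σ(330) = 864


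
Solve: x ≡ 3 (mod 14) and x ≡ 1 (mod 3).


M = 14*3 = 42
M1 = M/14 = 3, M2 = M/3 = 14
M1^(-1) mod 14 = 5, M2^(-1) mod 3 = 2
x = 3*3*5 + 1*14*2 = 73
73 mod 42 = 31
Check: 31 mod 14 = 3 ✓, 31 mod 3 = 1 ✓

x ≡ 31 (mod 42)


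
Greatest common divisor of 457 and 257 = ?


457 = 1 * 257 + 200
257 = 1 * 200 + 57
200 = 3 * 57 + 29
57 = 1 * 29 + 28
29 = 1 * 28 + 1
28 = 28 * 1 + 0
GCD = 1


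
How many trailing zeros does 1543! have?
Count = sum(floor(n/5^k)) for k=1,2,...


floor(1543/5) = 308
floor(1543/25) = 61
floor(1543/125) = 12
floor(1543/625) = 2
Total = 383

383 trailing zeros


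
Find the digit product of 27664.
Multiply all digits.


2 × 7 × 6 × 6 × 4 = 2016


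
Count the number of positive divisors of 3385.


3385 = 5^1 × 677^1
d(3385) = (1+1) × (1+1) = 4

4 divisors


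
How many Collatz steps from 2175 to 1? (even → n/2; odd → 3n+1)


2175 → 6526 → 3263 → 9790 → 4895 → 14686 → 7343 → 22030 → 11015 → 33046 → 16523 → 49570 → 24785 → 74356 → 37178 → 18589 → 55768 → 27884 → 13942 → 6971 → 20914 → 10457 → 31372 → 15686 → 7843 → 23530 → 11765 → 35296 → 17648 → 8824 → 4412 → 2206 → 1103 → 3310 → 1655 → 4966 → 2483 → 7450 → 3725 → 11176 → 5588 → 2794 → 1397 → 4192 → 2096 → 1048 → 524 → 262 → 131 → 394 → 197 → 592 → 296 → 148 → 74 → 37 → 112 → 56 → 28 → 14 → 7 → 22 → 11 → 34 → 17 → 52 → 26 → 13 → 40 → 20 → 10 → 5 → 16 → 8 → 4 → 2 → 1
Total steps = 76

76 steps


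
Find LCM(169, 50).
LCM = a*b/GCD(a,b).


GCD(169, 50) = 1
LCM = 169*50/1 = 8450/1 = 8450

LCM = 8450


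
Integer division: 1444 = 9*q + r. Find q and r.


1444 = 9 * 160 + 4
Check: 1440 + 4 = 1444

q = 160, r = 4


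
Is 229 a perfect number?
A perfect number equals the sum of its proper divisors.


Proper divisors of 229: 1
Sum = 1 = 1

No, 229 is not perfect (1 ≠ 229)


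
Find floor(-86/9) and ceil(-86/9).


-86/9 = -9.5556
floor = -10
ceil = -9

floor = -10, ceil = -9


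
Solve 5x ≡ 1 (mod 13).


GCD(5, 13) = 1, unique solution
a^(-1) mod 13 = 8
x = 8 * 1 mod 13 = 8

x ≡ 8 (mod 13)


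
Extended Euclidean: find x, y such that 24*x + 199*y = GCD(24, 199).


Tabular extended Euclidean (each row: r = 24*s + 199*t):
r=24, s=1, t=0
r=199, s=0, t=1
q=0: r=24, s=1, t=0   [24*(1) + 199*(0) = 24]
q=8: r=7, s=-8, t=1   [24*(-8) + 199*(1) = 7]
q=3: r=3, s=25, t=-3   [24*(25) + 199*(-3) = 3]
q=2: r=1, s=-58, t=7   [24*(-58) + 199*(7) = 1]
q=3: r=0, s=199, t=-24   [24*(199) + 199*(-24) = 0]
GCD = 1; from the row with r=1: x=-58, y=7
Check: 24*(-58) + 199*(7) = -1392 + 1393 = 1

GCD = 1, x = -58, y = 7


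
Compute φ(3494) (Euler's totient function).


3494 = 2 × 1747
Prime factors: 2, 1747
φ(3494) = 3494 × (1-1/2) × (1-1/1747)
= 3494 × 1/2 × 1746/1747 = 1746

φ(3494) = 1746


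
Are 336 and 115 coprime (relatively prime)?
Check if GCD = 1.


Euclidean algorithm:
336 = 2 * 115 + 106
115 = 1 * 106 + 9
106 = 11 * 9 + 7
9 = 1 * 7 + 2
7 = 3 * 2 + 1
2 = 2 * 1 + 0
GCD(336, 115) = 1

Yes, coprime (GCD = 1)


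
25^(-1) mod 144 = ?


Use the extended Euclidean algorithm on (144, 25); each row r = 144*s + 25*t:
r=144, s=1, t=0
r=25, s=0, t=1
q=5: r=19, s=1, t=-5   [144*(1) + 25*(-5) = 19]
q=1: r=6, s=-1, t=6   [144*(-1) + 25*(6) = 6]
q=3: r=1, s=4, t=-23   [144*(4) + 25*(-23) = 1]
q=6: r=0, s=-25, t=144   [144*(-25) + 25*(144) = 0]
GCD = 1 with t = -23, so 25*(-23) ≡ 1 (mod 144)
Inverse = -23 mod 144 = 121
Check: 25 * 121 = 3025 ≡ 1 (mod 144)

25^(-1) ≡ 121 (mod 144)


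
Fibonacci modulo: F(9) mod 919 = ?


F(k) mod 919 for k=1..9:
1, 1, 2, 3, 5, 8, 13, 21, 34
F(9) mod 919 = 34


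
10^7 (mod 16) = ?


10^1 mod 16 = 10
10^2 mod 16 = 4
10^3 mod 16 = 8
10^4 mod 16 = 0
10^5 mod 16 = 0
10^6 mod 16 = 0
10^7 mod 16 = 0


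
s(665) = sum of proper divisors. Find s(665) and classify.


Proper divisors: 1, 5, 7, 19, 35, 95, 133
Sum = 1 + 5 + 7 + 19 + 35 + 95 + 133 = 295
295 < 665 → deficient

s(665) = 295 (deficient)


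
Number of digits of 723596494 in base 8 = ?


723596494 in base 8 = 5310232316
Number of digits = 10

10 digits (base 8)


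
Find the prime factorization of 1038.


1038 / 2 = 519
519 / 3 = 173
173 / 173 = 1
1038 = 2 × 3 × 173


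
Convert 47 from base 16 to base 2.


47 (base 16) = 71 (decimal)
71 (decimal) = 1000111 (base 2)


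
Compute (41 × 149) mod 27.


41 × 149 = 6109
6109 mod 27 = 7


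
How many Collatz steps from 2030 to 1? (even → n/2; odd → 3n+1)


2030 → 1015 → 3046 → 1523 → 4570 → 2285 → 6856 → 3428 → 1714 → 857 → 2572 → 1286 → 643 → 1930 → 965 → 2896 → 1448 → 724 → 362 → 181 → 544 → 272 → 136 → 68 → 34 → 17 → 52 → 26 → 13 → 40 → 20 → 10 → 5 → 16 → 8 → 4 → 2 → 1
Total steps = 37

37 steps


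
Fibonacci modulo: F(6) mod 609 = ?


F(k) mod 609 for k=1..6:
1, 1, 2, 3, 5, 8
F(6) mod 609 = 8


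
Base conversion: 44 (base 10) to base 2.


44 (base 10) = 44 (decimal)
44 (decimal) = 101100 (base 2)


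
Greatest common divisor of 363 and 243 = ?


363 = 1 * 243 + 120
243 = 2 * 120 + 3
120 = 40 * 3 + 0
GCD = 3


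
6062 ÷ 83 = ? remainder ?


6062 = 83 * 73 + 3
Check: 6059 + 3 = 6062

q = 73, r = 3


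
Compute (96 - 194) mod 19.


96 - 194 = -98
-98 mod 19 = 16


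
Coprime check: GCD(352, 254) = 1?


Euclidean algorithm:
352 = 1 * 254 + 98
254 = 2 * 98 + 58
98 = 1 * 58 + 40
58 = 1 * 40 + 18
40 = 2 * 18 + 4
18 = 4 * 4 + 2
4 = 2 * 2 + 0
GCD(352, 254) = 2

No, not coprime (GCD = 2)


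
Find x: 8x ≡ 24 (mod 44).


GCD(8, 44) = 4 divides 24
Divide: 2x ≡ 6 (mod 11)
x ≡ 3 (mod 11)


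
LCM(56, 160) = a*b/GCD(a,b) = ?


GCD(56, 160) = 8
LCM = 56*160/8 = 8960/8 = 1120

LCM = 1120


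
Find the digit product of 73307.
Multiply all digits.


7 × 3 × 3 × 0 × 7 = 0


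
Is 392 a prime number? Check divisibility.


392 / 2 = 196 (exact division)
392 is NOT prime.

No, 392 is not prime


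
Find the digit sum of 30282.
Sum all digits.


3 + 0 + 2 + 8 + 2 = 15


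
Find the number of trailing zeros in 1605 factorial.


floor(1605/5) = 321
floor(1605/25) = 64
floor(1605/125) = 12
floor(1605/625) = 2
Total = 399

399 trailing zeros


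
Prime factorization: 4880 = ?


4880 / 2 = 2440
2440 / 2 = 1220
1220 / 2 = 610
610 / 2 = 305
305 / 5 = 61
61 / 61 = 1
4880 = 2^4 × 5 × 61


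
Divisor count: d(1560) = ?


1560 = 2^3 × 3^1 × 5^1 × 13^1
d(1560) = (3+1) × (1+1) × (1+1) × (1+1) = 32

32 divisors


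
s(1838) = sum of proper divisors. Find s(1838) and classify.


Proper divisors: 1, 2, 919
Sum = 1 + 2 + 919 = 922
922 < 1838 → deficient

s(1838) = 922 (deficient)


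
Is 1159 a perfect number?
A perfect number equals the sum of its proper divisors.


Proper divisors of 1159: 1, 19, 61
Sum = 1 + 19 + 61 = 81

No, 1159 is not perfect (81 ≠ 1159)


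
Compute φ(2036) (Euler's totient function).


2036 = 2^2 × 509
Prime factors: 2, 509
φ(2036) = 2036 × (1-1/2) × (1-1/509)
= 2036 × 1/2 × 508/509 = 1016

φ(2036) = 1016


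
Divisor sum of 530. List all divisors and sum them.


Divisors of 530: 1, 2, 5, 10, 53, 106, 265, 530
Sum = 1 + 2 + 5 + 10 + 53 + 106 + 265 + 530 = 972

σ(530) = 972


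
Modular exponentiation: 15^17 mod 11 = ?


15^1 mod 11 = 4
15^2 mod 11 = 5
15^3 mod 11 = 9
15^4 mod 11 = 3
15^5 mod 11 = 1
15^6 mod 11 = 4
15^7 mod 11 = 5
15^8 mod 11 = 9
15^9 mod 11 = 3
15^10 mod 11 = 1
15^11 mod 11 = 4
15^12 mod 11 = 5
15^13 mod 11 = 9
15^14 mod 11 = 3
15^15 mod 11 = 1
15^16 mod 11 = 4
15^17 mod 11 = 5


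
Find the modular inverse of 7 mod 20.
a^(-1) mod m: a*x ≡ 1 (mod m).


Use the extended Euclidean algorithm on (20, 7); each row r = 20*s + 7*t:
r=20, s=1, t=0
r=7, s=0, t=1
q=2: r=6, s=1, t=-2   [20*(1) + 7*(-2) = 6]
q=1: r=1, s=-1, t=3   [20*(-1) + 7*(3) = 1]
q=6: r=0, s=7, t=-20   [20*(7) + 7*(-20) = 0]
GCD = 1 with t = 3, so 7*(3) ≡ 1 (mod 20)
Inverse = 3 mod 20 = 3
Check: 7 * 3 = 21 ≡ 1 (mod 20)

7^(-1) ≡ 3 (mod 20)


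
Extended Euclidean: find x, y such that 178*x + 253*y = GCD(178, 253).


Tabular extended Euclidean (each row: r = 178*s + 253*t):
r=178, s=1, t=0
r=253, s=0, t=1
q=0: r=178, s=1, t=0   [178*(1) + 253*(0) = 178]
q=1: r=75, s=-1, t=1   [178*(-1) + 253*(1) = 75]
q=2: r=28, s=3, t=-2   [178*(3) + 253*(-2) = 28]
q=2: r=19, s=-7, t=5   [178*(-7) + 253*(5) = 19]
q=1: r=9, s=10, t=-7   [178*(10) + 253*(-7) = 9]
q=2: r=1, s=-27, t=19   [178*(-27) + 253*(19) = 1]
q=9: r=0, s=253, t=-178   [178*(253) + 253*(-178) = 0]
GCD = 1; from the row with r=1: x=-27, y=19
Check: 178*(-27) + 253*(19) = -4806 + 4807 = 1

GCD = 1, x = -27, y = 19


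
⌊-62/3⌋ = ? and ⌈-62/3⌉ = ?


-62/3 = -20.6667
floor = -21
ceil = -20

floor = -21, ceil = -20


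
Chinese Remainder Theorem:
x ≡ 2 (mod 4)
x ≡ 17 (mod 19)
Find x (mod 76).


M = 4*19 = 76
M1 = M/4 = 19, M2 = M/19 = 4
M1^(-1) mod 4 = 3, M2^(-1) mod 19 = 5
x = 2*19*3 + 17*4*5 = 454
454 mod 76 = 74
Check: 74 mod 4 = 2 ✓, 74 mod 19 = 17 ✓

x ≡ 74 (mod 76)


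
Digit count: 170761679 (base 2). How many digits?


170761679 in base 2 = 1010001011011001110111001111
Number of digits = 28

28 digits (base 2)


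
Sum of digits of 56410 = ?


5 + 6 + 4 + 1 + 0 = 16


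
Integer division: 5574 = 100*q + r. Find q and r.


5574 = 100 * 55 + 74
Check: 5500 + 74 = 5574

q = 55, r = 74


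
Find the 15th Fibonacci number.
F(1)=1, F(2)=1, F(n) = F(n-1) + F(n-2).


Sequence: 1, 1, 2, 3, 5, 8, 13, 21, 34, 55, 89, 144, 233, 377, 610
F(15) = 610


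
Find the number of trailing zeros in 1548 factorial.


floor(1548/5) = 309
floor(1548/25) = 61
floor(1548/125) = 12
floor(1548/625) = 2
Total = 384

384 trailing zeros


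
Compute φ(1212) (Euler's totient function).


1212 = 2^2 × 3 × 101
Prime factors: 2, 3, 101
φ(1212) = 1212 × (1-1/2) × (1-1/3) × (1-1/101)
= 1212 × 1/2 × 2/3 × 100/101 = 400

φ(1212) = 400


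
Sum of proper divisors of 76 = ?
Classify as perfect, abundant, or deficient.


Proper divisors: 1, 2, 4, 19, 38
Sum = 1 + 2 + 4 + 19 + 38 = 64
64 < 76 → deficient

s(76) = 64 (deficient)


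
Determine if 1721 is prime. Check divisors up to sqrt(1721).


Check divisors up to sqrt(1721) = 41.4849
No divisors found.
1721 is prime.

Yes, 1721 is prime


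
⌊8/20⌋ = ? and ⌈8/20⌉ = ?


8/20 = 0.4000
floor = 0
ceil = 1

floor = 0, ceil = 1


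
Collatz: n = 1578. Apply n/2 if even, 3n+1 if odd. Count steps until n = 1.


1578 → 789 → 2368 → 1184 → 592 → 296 → 148 → 74 → 37 → 112 → 56 → 28 → 14 → 7 → 22 → 11 → 34 → 17 → 52 → 26 → 13 → 40 → 20 → 10 → 5 → 16 → 8 → 4 → 2 → 1
Total steps = 29

29 steps


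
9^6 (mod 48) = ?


9^1 mod 48 = 9
9^2 mod 48 = 33
9^3 mod 48 = 9
9^4 mod 48 = 33
9^5 mod 48 = 9
9^6 mod 48 = 33


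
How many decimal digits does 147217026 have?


147217026 has 9 digits in base 10
floor(log10(147217026)) + 1 = floor(8.1680) + 1 = 9

9 digits (base 10)


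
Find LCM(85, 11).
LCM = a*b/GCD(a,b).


GCD(85, 11) = 1
LCM = 85*11/1 = 935/1 = 935

LCM = 935


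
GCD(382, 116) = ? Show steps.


382 = 3 * 116 + 34
116 = 3 * 34 + 14
34 = 2 * 14 + 6
14 = 2 * 6 + 2
6 = 3 * 2 + 0
GCD = 2


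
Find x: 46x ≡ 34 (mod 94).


GCD(46, 94) = 2 divides 34
Divide: 23x ≡ 17 (mod 47)
x ≡ 13 (mod 47)


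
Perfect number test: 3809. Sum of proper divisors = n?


Proper divisors of 3809: 1, 13, 293
Sum = 1 + 13 + 293 = 307

No, 3809 is not perfect (307 ≠ 3809)


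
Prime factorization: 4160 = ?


4160 / 2 = 2080
2080 / 2 = 1040
1040 / 2 = 520
520 / 2 = 260
260 / 2 = 130
130 / 2 = 65
65 / 5 = 13
13 / 13 = 1
4160 = 2^6 × 5 × 13


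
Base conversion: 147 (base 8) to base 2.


147 (base 8) = 103 (decimal)
103 (decimal) = 1100111 (base 2)


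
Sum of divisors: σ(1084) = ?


Divisors of 1084: 1, 2, 4, 271, 542, 1084
Sum = 1 + 2 + 4 + 271 + 542 + 1084 = 1904

σ(1084) = 1904


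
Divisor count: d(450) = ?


450 = 2^1 × 3^2 × 5^2
d(450) = (1+1) × (2+1) × (2+1) = 18

18 divisors


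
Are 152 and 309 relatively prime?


Euclidean algorithm:
309 = 2 * 152 + 5
152 = 30 * 5 + 2
5 = 2 * 2 + 1
2 = 2 * 1 + 0
GCD(152, 309) = 1

Yes, coprime (GCD = 1)


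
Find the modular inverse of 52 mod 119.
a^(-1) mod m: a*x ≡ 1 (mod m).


Use the extended Euclidean algorithm on (119, 52); each row r = 119*s + 52*t:
r=119, s=1, t=0
r=52, s=0, t=1
q=2: r=15, s=1, t=-2   [119*(1) + 52*(-2) = 15]
q=3: r=7, s=-3, t=7   [119*(-3) + 52*(7) = 7]
q=2: r=1, s=7, t=-16   [119*(7) + 52*(-16) = 1]
q=7: r=0, s=-52, t=119   [119*(-52) + 52*(119) = 0]
GCD = 1 with t = -16, so 52*(-16) ≡ 1 (mod 119)
Inverse = -16 mod 119 = 103
Check: 52 * 103 = 5356 ≡ 1 (mod 119)

52^(-1) ≡ 103 (mod 119)


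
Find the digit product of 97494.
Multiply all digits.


9 × 7 × 4 × 9 × 4 = 9072


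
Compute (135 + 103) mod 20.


135 + 103 = 238
238 mod 20 = 18


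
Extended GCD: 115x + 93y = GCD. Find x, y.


Tabular extended Euclidean (each row: r = 115*s + 93*t):
r=115, s=1, t=0
r=93, s=0, t=1
q=1: r=22, s=1, t=-1   [115*(1) + 93*(-1) = 22]
q=4: r=5, s=-4, t=5   [115*(-4) + 93*(5) = 5]
q=4: r=2, s=17, t=-21   [115*(17) + 93*(-21) = 2]
q=2: r=1, s=-38, t=47   [115*(-38) + 93*(47) = 1]
q=2: r=0, s=93, t=-115   [115*(93) + 93*(-115) = 0]
GCD = 1; from the row with r=1: x=-38, y=47
Check: 115*(-38) + 93*(47) = -4370 + 4371 = 1

GCD = 1, x = -38, y = 47


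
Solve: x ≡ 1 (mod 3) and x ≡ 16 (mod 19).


M = 3*19 = 57
M1 = M/3 = 19, M2 = M/19 = 3
M1^(-1) mod 3 = 1, M2^(-1) mod 19 = 13
x = 1*19*1 + 16*3*13 = 643
643 mod 57 = 16
Check: 16 mod 3 = 1 ✓, 16 mod 19 = 16 ✓

x ≡ 16 (mod 57)


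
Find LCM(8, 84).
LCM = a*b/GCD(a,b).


GCD(8, 84) = 4
LCM = 8*84/4 = 672/4 = 168

LCM = 168


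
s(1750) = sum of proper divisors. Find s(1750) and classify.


Proper divisors: 1, 2, 5, 7, 10, 14, 25, 35, 50, 70, 125, 175, 250, 350, 875
Sum = 1 + 2 + 5 + 7 + 10 + 14 + 25 + 35 + 50 + 70 + 125 + 175 + 250 + 350 + 875 = 1994
1994 > 1750 → abundant

s(1750) = 1994 (abundant)


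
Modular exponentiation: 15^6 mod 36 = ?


15^1 mod 36 = 15
15^2 mod 36 = 9
15^3 mod 36 = 27
15^4 mod 36 = 9
15^5 mod 36 = 27
15^6 mod 36 = 9


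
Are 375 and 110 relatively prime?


Euclidean algorithm:
375 = 3 * 110 + 45
110 = 2 * 45 + 20
45 = 2 * 20 + 5
20 = 4 * 5 + 0
GCD(375, 110) = 5

No, not coprime (GCD = 5)


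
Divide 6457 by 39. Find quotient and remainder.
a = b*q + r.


6457 = 39 * 165 + 22
Check: 6435 + 22 = 6457

q = 165, r = 22


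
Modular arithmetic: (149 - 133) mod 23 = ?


149 - 133 = 16
16 mod 23 = 16


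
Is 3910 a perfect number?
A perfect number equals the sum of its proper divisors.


Proper divisors of 3910: 1, 2, 5, 10, 17, 23, 34, 46, 85, 115, 170, 230, 391, 782, 1955
Sum = 1 + 2 + 5 + 10 + 17 + 23 + 34 + 46 + 85 + 115 + 170 + 230 + 391 + 782 + 1955 = 3866

No, 3910 is not perfect (3866 ≠ 3910)


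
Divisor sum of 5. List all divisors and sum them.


Divisors of 5: 1, 5
Sum = 1 + 5 = 6

σ(5) = 6


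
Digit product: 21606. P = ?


2 × 1 × 6 × 0 × 6 = 0


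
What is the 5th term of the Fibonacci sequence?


Sequence: 1, 1, 2, 3, 5
F(5) = 5


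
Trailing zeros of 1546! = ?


floor(1546/5) = 309
floor(1546/25) = 61
floor(1546/125) = 12
floor(1546/625) = 2
Total = 384

384 trailing zeros


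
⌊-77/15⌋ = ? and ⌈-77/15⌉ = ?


-77/15 = -5.1333
floor = -6
ceil = -5

floor = -6, ceil = -5


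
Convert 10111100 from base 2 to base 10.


10111100 (base 2) = 188 (decimal)
188 (decimal) = 188 (base 10)


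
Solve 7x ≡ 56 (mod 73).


GCD(7, 73) = 1, unique solution
a^(-1) mod 73 = 21
x = 21 * 56 mod 73 = 8

x ≡ 8 (mod 73)


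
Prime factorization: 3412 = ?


3412 / 2 = 1706
1706 / 2 = 853
853 / 853 = 1
3412 = 2^2 × 853


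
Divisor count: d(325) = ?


325 = 5^2 × 13^1
d(325) = (2+1) × (1+1) = 6

6 divisors


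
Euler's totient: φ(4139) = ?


4139 = 4139
Prime factors: 4139
φ(4139) = 4139 × (1-1/4139)
= 4139 × 4138/4139 = 4138

φ(4139) = 4138


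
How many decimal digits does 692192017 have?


692192017 has 9 digits in base 10
floor(log10(692192017)) + 1 = floor(8.8402) + 1 = 9

9 digits (base 10)


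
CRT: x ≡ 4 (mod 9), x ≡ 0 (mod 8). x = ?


M = 9*8 = 72
M1 = M/9 = 8, M2 = M/8 = 9
M1^(-1) mod 9 = 8, M2^(-1) mod 8 = 1
x = 4*8*8 + 0*9*1 = 256
256 mod 72 = 40
Check: 40 mod 9 = 4 ✓, 40 mod 8 = 0 ✓

x ≡ 40 (mod 72)


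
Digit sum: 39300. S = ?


3 + 9 + 3 + 0 + 0 = 15


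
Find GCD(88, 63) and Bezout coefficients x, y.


Tabular extended Euclidean (each row: r = 88*s + 63*t):
r=88, s=1, t=0
r=63, s=0, t=1
q=1: r=25, s=1, t=-1   [88*(1) + 63*(-1) = 25]
q=2: r=13, s=-2, t=3   [88*(-2) + 63*(3) = 13]
q=1: r=12, s=3, t=-4   [88*(3) + 63*(-4) = 12]
q=1: r=1, s=-5, t=7   [88*(-5) + 63*(7) = 1]
q=12: r=0, s=63, t=-88   [88*(63) + 63*(-88) = 0]
GCD = 1; from the row with r=1: x=-5, y=7
Check: 88*(-5) + 63*(7) = -440 + 441 = 1

GCD = 1, x = -5, y = 7
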